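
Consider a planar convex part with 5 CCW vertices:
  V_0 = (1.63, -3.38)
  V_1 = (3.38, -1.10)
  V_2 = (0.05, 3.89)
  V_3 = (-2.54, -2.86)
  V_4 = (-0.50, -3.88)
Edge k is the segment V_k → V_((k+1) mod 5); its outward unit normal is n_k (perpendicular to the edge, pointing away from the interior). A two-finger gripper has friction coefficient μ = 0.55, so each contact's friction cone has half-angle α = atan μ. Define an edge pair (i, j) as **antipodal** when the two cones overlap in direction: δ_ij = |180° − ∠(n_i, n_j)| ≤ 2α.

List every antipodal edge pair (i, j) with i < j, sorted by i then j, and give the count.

count = 4; pairs: (0,2), (1,2), (1,3), (2,4)

α = atan 0.55 = 28.81°;  2α = 57.62°
n_0 = (+0.7933, -0.6089)
n_1 = (+0.8318, +0.5551)
n_2 = (-0.9336, +0.3582)
n_3 = (-0.4472, -0.8944)
n_4 = (+0.2285, -0.9735)
  (0,1): δ = 108.78°  ·
  (0,2): δ = 16.52°  ✓
  (0,3): δ = 100.94°  ·
  (0,4): δ = 140.72°  ·
  (1,2): δ = 54.71°  ✓
  (1,3): δ = 29.72°  ✓
  (1,4): δ = 69.49°  ·
  (2,3): δ = 95.57°  ·
  (2,4): δ = 55.80°  ✓
  (3,4): δ = 140.22°  ·
antipodal pairs: 4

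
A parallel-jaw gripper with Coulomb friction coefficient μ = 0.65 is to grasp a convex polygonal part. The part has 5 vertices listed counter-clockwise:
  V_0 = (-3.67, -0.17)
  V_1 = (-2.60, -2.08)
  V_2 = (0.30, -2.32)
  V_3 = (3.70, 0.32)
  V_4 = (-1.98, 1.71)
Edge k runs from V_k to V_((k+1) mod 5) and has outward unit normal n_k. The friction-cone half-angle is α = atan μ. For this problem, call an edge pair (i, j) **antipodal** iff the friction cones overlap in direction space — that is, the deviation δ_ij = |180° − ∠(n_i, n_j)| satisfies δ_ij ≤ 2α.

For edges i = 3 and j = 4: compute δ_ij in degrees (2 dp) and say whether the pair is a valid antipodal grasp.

α = atan 0.65 = 33.02°;  2α = 66.05°
edge 3: e_3 = (-5.68, +1.39);  n_3 = (+0.2377, +0.9713)
edge 4: e_4 = (-1.69, -1.88);  n_4 = (-0.7437, +0.6685)
∠(n_3, n_4) = 61.80°
δ = |180° − 61.80°| = 118.20°
118.20° > 2α = 66.05°  →  invalid

δ = 118.20°, invalid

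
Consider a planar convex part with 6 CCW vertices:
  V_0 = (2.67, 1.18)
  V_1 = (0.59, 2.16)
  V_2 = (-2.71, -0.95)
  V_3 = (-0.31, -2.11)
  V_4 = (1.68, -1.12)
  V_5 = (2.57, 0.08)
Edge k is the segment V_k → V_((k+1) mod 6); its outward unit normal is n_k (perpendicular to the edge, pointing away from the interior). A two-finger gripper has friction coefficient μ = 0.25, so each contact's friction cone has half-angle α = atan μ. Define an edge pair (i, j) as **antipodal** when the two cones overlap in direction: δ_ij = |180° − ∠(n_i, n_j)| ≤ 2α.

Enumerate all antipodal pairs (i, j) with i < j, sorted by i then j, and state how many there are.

count = 3; pairs: (0,2), (1,3), (1,4)

α = atan 0.25 = 14.04°;  2α = 28.07°
n_0 = (+0.4262, +0.9046)
n_1 = (-0.6858, +0.7277)
n_2 = (-0.4352, -0.9003)
n_3 = (+0.4454, -0.8953)
n_4 = (+0.8032, -0.5957)
n_5 = (+0.9959, -0.0905)
  (0,1): δ = 111.47°  ·
  (0,2): δ = 0.57°  ✓
  (0,3): δ = 51.68°  ·
  (0,4): δ = 78.66°  ·
  (0,5): δ = 110.03°  ·
  (1,2): δ = 69.10°  ·
  (1,3): δ = 16.85°  ✓
  (1,4): δ = 10.13°  ✓
  (1,5): δ = 41.50°  ·
  (2,3): δ = 127.75°  ·
  (2,4): δ = 100.77°  ·
  (2,5): δ = 69.40°  ·
  (3,4): δ = 153.01°  ·
  (3,5): δ = 121.64°  ·
  (4,5): δ = 148.63°  ·
antipodal pairs: 3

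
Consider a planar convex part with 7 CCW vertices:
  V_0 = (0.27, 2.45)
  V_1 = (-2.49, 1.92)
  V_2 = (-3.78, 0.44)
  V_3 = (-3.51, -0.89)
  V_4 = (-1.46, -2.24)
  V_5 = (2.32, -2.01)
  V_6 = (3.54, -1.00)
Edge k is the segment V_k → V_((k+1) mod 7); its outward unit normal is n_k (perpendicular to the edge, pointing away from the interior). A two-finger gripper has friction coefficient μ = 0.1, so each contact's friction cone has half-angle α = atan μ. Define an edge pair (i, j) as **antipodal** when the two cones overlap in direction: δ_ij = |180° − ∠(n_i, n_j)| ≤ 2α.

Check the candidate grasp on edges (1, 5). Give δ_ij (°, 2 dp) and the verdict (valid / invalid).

α = atan 0.1 = 5.71°;  2α = 11.42°
edge 1: e_1 = (-1.29, -1.48);  n_1 = (-0.7538, +0.6571)
edge 5: e_5 = (+1.22, +1.01);  n_5 = (+0.6377, -0.7703)
∠(n_1, n_5) = 170.70°
δ = |180° − 170.70°| = 9.30°
9.30° ≤ 2α = 11.42°  →  valid

δ = 9.30°, valid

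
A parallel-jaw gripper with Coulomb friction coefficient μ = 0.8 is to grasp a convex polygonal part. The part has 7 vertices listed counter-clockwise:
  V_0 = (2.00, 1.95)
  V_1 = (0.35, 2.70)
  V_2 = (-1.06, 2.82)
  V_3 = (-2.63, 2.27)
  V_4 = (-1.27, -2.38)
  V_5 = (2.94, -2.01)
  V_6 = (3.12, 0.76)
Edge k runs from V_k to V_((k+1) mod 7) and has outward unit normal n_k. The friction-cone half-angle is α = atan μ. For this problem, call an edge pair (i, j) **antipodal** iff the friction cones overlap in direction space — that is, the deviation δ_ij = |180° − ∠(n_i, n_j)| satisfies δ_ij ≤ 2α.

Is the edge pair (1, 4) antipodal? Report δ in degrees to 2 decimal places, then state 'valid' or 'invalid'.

α = atan 0.8 = 38.66°;  2α = 77.32°
edge 1: e_1 = (-1.41, +0.12);  n_1 = (+0.0848, +0.9964)
edge 4: e_4 = (+4.21, +0.37);  n_4 = (+0.0875, -0.9962)
∠(n_1, n_4) = 170.11°
δ = |180° − 170.11°| = 9.89°
9.89° ≤ 2α = 77.32°  →  valid

δ = 9.89°, valid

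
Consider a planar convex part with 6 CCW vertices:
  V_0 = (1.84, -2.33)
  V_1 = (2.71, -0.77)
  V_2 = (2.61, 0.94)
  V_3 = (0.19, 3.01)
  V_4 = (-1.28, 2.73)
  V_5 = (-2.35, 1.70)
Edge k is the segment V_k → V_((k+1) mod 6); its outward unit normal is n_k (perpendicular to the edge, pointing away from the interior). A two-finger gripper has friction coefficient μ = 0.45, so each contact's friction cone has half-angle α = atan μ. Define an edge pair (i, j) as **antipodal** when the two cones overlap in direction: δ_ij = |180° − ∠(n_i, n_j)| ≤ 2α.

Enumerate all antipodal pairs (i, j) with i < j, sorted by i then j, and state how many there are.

α = atan 0.45 = 24.23°;  2α = 48.46°
n_0 = (+0.8734, -0.4871)
n_1 = (+0.9983, +0.0584)
n_2 = (+0.6500, +0.7599)
n_3 = (-0.1871, +0.9823)
n_4 = (-0.6935, +0.7204)
n_5 = (-0.6932, -0.7207)
  (0,1): δ = 147.51°  ·
  (0,2): δ = 101.39°  ·
  (0,3): δ = 50.07°  ·
  (0,4): δ = 16.94°  ✓
  (0,5): δ = 75.26°  ·
  (1,2): δ = 133.89°  ·
  (1,3): δ = 82.56°  ·
  (1,4): δ = 49.44°  ·
  (1,5): δ = 42.77°  ✓
  (2,3): δ = 128.67°  ·
  (2,4): δ = 95.55°  ·
  (2,5): δ = 3.34°  ✓
  (3,4): δ = 146.88°  ·
  (3,5): δ = 54.67°  ·
  (4,5): δ = 87.79°  ·
antipodal pairs: 3

count = 3; pairs: (0,4), (1,5), (2,5)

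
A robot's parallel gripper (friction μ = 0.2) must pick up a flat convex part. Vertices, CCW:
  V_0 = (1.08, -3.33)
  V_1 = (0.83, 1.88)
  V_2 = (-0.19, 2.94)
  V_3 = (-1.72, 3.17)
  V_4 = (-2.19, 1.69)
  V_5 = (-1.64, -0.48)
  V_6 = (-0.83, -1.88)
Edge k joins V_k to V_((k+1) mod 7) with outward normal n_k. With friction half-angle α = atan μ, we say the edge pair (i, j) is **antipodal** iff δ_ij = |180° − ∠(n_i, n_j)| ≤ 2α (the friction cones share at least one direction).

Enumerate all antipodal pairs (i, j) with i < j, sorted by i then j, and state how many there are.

α = atan 0.2 = 11.31°;  2α = 22.62°
n_0 = (+0.9989, +0.0479)
n_1 = (+0.7206, +0.6934)
n_2 = (+0.1487, +0.9889)
n_3 = (-0.9531, +0.3027)
n_4 = (-0.9693, -0.2457)
n_5 = (-0.8656, -0.5008)
n_6 = (-0.6047, -0.7965)
  (0,1): δ = 138.85°  ·
  (0,2): δ = 101.30°  ·
  (0,3): δ = 20.37°  ✓
  (0,4): δ = 11.48°  ✓
  (0,5): δ = 27.31°  ·
  (0,6): δ = 50.05°  ·
  (1,2): δ = 142.45°  ·
  (1,3): δ = 61.52°  ·
  (1,4): δ = 29.68°  ·
  (1,5): δ = 13.85°  ✓
  (1,6): δ = 8.90°  ✓
  (2,3): δ = 99.07°  ·
  (2,4): δ = 67.23°  ·
  (2,5): δ = 51.40°  ·
  (2,6): δ = 28.66°  ·
  (3,4): δ = 148.16°  ·
  (3,5): δ = 132.33°  ·
  (3,6): δ = 109.59°  ·
  (4,5): δ = 164.17°  ·
  (4,6): δ = 141.43°  ·
  (5,6): δ = 157.26°  ·
antipodal pairs: 4

count = 4; pairs: (0,3), (0,4), (1,5), (1,6)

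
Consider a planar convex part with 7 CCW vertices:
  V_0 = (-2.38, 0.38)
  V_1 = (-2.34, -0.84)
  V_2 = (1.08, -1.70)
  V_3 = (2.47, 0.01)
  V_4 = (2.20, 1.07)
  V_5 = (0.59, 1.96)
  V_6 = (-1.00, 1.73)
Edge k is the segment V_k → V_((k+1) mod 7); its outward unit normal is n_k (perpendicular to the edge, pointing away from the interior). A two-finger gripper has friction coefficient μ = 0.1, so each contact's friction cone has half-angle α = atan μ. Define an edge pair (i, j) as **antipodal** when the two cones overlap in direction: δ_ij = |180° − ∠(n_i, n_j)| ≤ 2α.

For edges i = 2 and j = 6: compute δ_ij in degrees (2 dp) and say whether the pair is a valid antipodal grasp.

δ = 6.52°, valid

α = atan 0.1 = 5.71°;  2α = 11.42°
edge 2: e_2 = (+1.39, +1.71);  n_2 = (+0.7760, -0.6308)
edge 6: e_6 = (-1.38, -1.35);  n_6 = (-0.6993, +0.7148)
∠(n_2, n_6) = 173.48°
δ = |180° − 173.48°| = 6.52°
6.52° ≤ 2α = 11.42°  →  valid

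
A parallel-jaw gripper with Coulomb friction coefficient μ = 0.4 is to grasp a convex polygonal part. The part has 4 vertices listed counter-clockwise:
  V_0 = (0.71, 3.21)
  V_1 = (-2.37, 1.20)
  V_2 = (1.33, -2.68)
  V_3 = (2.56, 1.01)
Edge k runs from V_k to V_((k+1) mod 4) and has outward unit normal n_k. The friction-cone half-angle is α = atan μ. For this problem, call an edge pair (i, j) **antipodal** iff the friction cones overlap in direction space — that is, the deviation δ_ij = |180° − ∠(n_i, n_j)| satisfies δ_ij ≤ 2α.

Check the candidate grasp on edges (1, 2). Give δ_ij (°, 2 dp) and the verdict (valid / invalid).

δ = 62.07°, invalid

α = atan 0.4 = 21.80°;  2α = 43.60°
edge 1: e_1 = (+3.70, -3.88);  n_1 = (-0.7237, -0.6901)
edge 2: e_2 = (+1.23, +3.69);  n_2 = (+0.9487, -0.3162)
∠(n_1, n_2) = 117.93°
δ = |180° − 117.93°| = 62.07°
62.07° > 2α = 43.60°  →  invalid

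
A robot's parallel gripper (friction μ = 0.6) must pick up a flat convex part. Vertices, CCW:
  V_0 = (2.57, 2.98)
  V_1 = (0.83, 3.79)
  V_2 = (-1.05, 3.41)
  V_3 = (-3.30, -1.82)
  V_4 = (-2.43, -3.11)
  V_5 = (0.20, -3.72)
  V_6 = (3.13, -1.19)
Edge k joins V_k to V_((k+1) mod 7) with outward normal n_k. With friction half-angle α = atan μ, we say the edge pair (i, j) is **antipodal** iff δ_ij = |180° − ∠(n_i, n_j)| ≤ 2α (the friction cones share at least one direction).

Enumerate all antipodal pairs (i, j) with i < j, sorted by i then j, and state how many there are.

α = atan 0.6 = 30.96°;  2α = 61.93°
n_0 = (+0.4220, +0.9066)
n_1 = (-0.1981, +0.9802)
n_2 = (-0.9186, +0.3952)
n_3 = (-0.8291, -0.5591)
n_4 = (-0.2259, -0.9741)
n_5 = (+0.6536, -0.7569)
n_6 = (+0.9911, +0.1331)
  (0,1): δ = 143.61°  ·
  (0,2): δ = 88.32°  ·
  (0,3): δ = 31.04°  ✓
  (0,4): δ = 11.90°  ✓
  (0,5): δ = 65.77°  ·
  (0,6): δ = 122.61°  ·
  (1,2): δ = 124.70°  ·
  (1,3): δ = 67.43°  ·
  (1,4): δ = 24.49°  ✓
  (1,5): δ = 29.38°  ✓
  (1,6): δ = 86.22°  ·
  (2,3): δ = 122.73°  ·
  (2,4): δ = 79.78°  ·
  (2,5): δ = 25.91°  ✓
  (2,6): δ = 30.93°  ✓
  (3,4): δ = 137.05°  ·
  (3,5): δ = 83.19°  ·
  (3,6): δ = 26.35°  ✓
  (4,5): δ = 126.13°  ·
  (4,6): δ = 69.29°  ·
  (5,6): δ = 123.16°  ·
antipodal pairs: 7

count = 7; pairs: (0,3), (0,4), (1,4), (1,5), (2,5), (2,6), (3,6)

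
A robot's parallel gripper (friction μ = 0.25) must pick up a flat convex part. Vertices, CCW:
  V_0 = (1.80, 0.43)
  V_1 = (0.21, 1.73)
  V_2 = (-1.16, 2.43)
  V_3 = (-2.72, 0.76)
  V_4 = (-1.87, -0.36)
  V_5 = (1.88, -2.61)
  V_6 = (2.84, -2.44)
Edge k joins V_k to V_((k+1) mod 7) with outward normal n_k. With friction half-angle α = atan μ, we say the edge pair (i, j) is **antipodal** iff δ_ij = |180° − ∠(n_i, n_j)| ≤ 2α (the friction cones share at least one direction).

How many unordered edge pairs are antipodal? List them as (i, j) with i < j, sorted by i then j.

count = 5; pairs: (0,3), (0,4), (1,3), (1,4), (3,6)

α = atan 0.25 = 14.04°;  2α = 28.07°
n_0 = (+0.6330, +0.7742)
n_1 = (+0.4550, +0.8905)
n_2 = (-0.7308, +0.6826)
n_3 = (-0.7966, -0.6045)
n_4 = (-0.5145, -0.8575)
n_5 = (+0.1744, -0.9847)
n_6 = (+0.9402, +0.3407)
  (0,1): δ = 167.79°  ·
  (0,2): δ = 93.78°  ·
  (0,3): δ = 13.53°  ✓
  (0,4): δ = 8.31°  ✓
  (0,5): δ = 49.31°  ·
  (0,6): δ = 149.19°  ·
  (1,2): δ = 105.98°  ·
  (1,3): δ = 25.74°  ✓
  (1,4): δ = 3.90°  ✓
  (1,5): δ = 37.11°  ·
  (1,6): δ = 136.98°  ·
  (2,3): δ = 99.75°  ·
  (2,4): δ = 77.91°  ·
  (2,5): δ = 36.91°  ·
  (2,6): δ = 62.97°  ·
  (3,4): δ = 158.16°  ·
  (3,5): δ = 117.15°  ·
  (3,6): δ = 17.28°  ✓
  (4,5): δ = 138.99°  ·
  (4,6): δ = 39.12°  ·
  (5,6): δ = 80.12°  ·
antipodal pairs: 5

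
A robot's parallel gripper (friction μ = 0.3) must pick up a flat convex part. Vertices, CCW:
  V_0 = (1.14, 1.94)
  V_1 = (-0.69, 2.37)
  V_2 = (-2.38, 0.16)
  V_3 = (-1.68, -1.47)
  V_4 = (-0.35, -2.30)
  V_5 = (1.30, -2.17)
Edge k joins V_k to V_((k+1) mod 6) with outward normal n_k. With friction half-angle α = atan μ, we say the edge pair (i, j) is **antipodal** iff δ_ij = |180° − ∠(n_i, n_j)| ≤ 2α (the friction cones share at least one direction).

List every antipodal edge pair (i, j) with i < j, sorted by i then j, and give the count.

α = atan 0.3 = 16.70°;  2α = 33.40°
n_0 = (+0.2287, +0.9735)
n_1 = (-0.7944, +0.6075)
n_2 = (-0.9189, -0.3946)
n_3 = (-0.5294, -0.8484)
n_4 = (+0.0785, -0.9969)
n_5 = (+0.9992, +0.0389)
  (0,1): δ = 114.18°  ·
  (0,2): δ = 53.54°  ·
  (0,3): δ = 18.74°  ✓
  (0,4): δ = 17.73°  ✓
  (0,5): δ = 105.45°  ·
  (1,2): δ = 119.35°  ·
  (1,3): δ = 84.56°  ·
  (1,4): δ = 48.09°  ·
  (1,5): δ = 39.63°  ·
  (2,3): δ = 145.21°  ·
  (2,4): δ = 108.74°  ·
  (2,5): δ = 21.01°  ✓
  (3,4): δ = 143.53°  ·
  (3,5): δ = 55.80°  ·
  (4,5): δ = 92.28°  ·
antipodal pairs: 3

count = 3; pairs: (0,3), (0,4), (2,5)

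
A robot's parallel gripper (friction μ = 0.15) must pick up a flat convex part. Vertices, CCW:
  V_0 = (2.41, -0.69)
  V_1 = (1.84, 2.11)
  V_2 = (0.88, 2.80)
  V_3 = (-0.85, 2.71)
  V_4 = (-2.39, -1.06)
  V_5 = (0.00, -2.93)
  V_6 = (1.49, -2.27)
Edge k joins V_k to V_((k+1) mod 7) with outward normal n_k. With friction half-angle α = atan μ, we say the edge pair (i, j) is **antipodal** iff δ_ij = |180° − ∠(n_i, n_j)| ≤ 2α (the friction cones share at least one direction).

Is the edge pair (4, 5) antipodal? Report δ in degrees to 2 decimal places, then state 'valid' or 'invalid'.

δ = 118.07°, invalid

α = atan 0.15 = 8.53°;  2α = 17.06°
edge 4: e_4 = (+2.39, -1.87);  n_4 = (-0.6162, -0.7876)
edge 5: e_5 = (+1.49, +0.66);  n_5 = (+0.4050, -0.9143)
∠(n_4, n_5) = 61.93°
δ = |180° − 61.93°| = 118.07°
118.07° > 2α = 17.06°  →  invalid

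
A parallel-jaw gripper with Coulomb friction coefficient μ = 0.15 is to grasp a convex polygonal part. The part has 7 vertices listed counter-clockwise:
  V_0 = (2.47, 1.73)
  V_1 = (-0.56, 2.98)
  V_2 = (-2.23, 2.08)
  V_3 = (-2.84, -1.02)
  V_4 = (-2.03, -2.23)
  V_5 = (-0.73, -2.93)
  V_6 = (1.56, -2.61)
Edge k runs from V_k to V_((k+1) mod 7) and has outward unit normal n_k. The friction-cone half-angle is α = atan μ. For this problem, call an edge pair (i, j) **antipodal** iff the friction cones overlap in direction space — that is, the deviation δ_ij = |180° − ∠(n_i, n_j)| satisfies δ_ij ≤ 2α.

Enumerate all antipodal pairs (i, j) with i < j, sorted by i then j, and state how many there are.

count = 2; pairs: (0,4), (2,6)

α = atan 0.15 = 8.53°;  2α = 17.06°
n_0 = (+0.3814, +0.9244)
n_1 = (-0.4744, +0.8803)
n_2 = (-0.9812, +0.1931)
n_3 = (-0.8310, -0.5563)
n_4 = (-0.4741, -0.8805)
n_5 = (+0.1384, -0.9904)
n_6 = (+0.9787, -0.2052)
  (0,1): δ = 129.26°  ·
  (0,2): δ = 78.71°  ·
  (0,3): δ = 33.78°  ·
  (0,4): δ = 5.88°  ✓
  (0,5): δ = 30.37°  ·
  (0,6): δ = 100.58°  ·
  (1,2): δ = 129.45°  ·
  (1,3): δ = 84.52°  ·
  (1,4): δ = 56.62°  ·
  (1,5): δ = 20.37°  ·
  (1,6): δ = 49.84°  ·
  (2,3): δ = 135.07°  ·
  (2,4): δ = 107.17°  ·
  (2,5): δ = 70.91°  ·
  (2,6): δ = 0.71°  ✓
  (3,4): δ = 152.10°  ·
  (3,5): δ = 115.84°  ·
  (3,6): δ = 45.64°  ·
  (4,5): δ = 143.74°  ·
  (4,6): δ = 73.54°  ·
  (5,6): δ = 109.80°  ·
antipodal pairs: 2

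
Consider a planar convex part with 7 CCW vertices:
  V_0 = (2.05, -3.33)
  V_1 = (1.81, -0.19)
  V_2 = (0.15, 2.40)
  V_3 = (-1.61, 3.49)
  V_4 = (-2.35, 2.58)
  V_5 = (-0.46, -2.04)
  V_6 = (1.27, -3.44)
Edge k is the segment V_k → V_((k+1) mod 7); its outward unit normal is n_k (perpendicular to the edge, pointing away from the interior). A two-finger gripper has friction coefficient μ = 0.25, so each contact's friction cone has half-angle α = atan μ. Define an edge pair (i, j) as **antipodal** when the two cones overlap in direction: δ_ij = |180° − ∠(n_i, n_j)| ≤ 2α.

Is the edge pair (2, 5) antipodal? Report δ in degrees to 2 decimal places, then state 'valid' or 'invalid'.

α = atan 0.25 = 14.04°;  2α = 28.07°
edge 2: e_2 = (-1.76, +1.09);  n_2 = (+0.5265, +0.8502)
edge 5: e_5 = (+1.73, -1.40);  n_5 = (-0.6291, -0.7773)
∠(n_2, n_5) = 172.79°
δ = |180° − 172.79°| = 7.21°
7.21° ≤ 2α = 28.07°  →  valid

δ = 7.21°, valid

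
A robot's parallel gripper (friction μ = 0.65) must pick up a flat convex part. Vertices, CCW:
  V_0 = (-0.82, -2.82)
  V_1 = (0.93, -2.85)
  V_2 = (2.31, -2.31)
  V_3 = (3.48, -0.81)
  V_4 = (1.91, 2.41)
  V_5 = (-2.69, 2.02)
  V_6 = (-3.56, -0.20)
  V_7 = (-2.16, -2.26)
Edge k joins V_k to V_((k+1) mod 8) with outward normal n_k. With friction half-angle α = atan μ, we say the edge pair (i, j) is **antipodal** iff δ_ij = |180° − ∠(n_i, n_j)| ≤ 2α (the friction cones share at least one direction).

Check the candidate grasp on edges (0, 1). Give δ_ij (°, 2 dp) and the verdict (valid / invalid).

α = atan 0.65 = 33.02°;  2α = 66.05°
edge 0: e_0 = (+1.75, -0.03);  n_0 = (-0.0171, -0.9999)
edge 1: e_1 = (+1.38, +0.54);  n_1 = (+0.3644, -0.9312)
∠(n_0, n_1) = 22.35°
δ = |180° − 22.35°| = 157.65°
157.65° > 2α = 66.05°  →  invalid

δ = 157.65°, invalid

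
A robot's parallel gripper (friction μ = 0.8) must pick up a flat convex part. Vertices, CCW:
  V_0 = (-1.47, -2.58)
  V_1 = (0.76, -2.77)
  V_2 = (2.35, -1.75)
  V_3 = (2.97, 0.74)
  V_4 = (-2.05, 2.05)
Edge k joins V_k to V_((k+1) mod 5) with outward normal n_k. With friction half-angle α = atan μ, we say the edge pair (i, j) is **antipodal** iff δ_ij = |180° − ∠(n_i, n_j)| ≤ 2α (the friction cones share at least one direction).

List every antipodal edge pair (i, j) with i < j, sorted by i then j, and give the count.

count = 5; pairs: (0,3), (1,3), (1,4), (2,4), (3,4)

α = atan 0.8 = 38.66°;  2α = 77.32°
n_0 = (-0.0849, -0.9964)
n_1 = (+0.5400, -0.8417)
n_2 = (+0.9704, -0.2416)
n_3 = (+0.2525, +0.9676)
n_4 = (-0.9922, -0.1243)
  (0,1): δ = 142.45°  ·
  (0,2): δ = 99.11°  ·
  (0,3): δ = 9.76°  ✓
  (0,4): δ = 102.01°  ·
  (1,2): δ = 136.66°  ·
  (1,3): δ = 47.31°  ✓
  (1,4): δ = 64.46°  ✓
  (2,3): δ = 90.64°  ·
  (2,4): δ = 21.12°  ✓
  (3,4): δ = 68.23°  ✓
antipodal pairs: 5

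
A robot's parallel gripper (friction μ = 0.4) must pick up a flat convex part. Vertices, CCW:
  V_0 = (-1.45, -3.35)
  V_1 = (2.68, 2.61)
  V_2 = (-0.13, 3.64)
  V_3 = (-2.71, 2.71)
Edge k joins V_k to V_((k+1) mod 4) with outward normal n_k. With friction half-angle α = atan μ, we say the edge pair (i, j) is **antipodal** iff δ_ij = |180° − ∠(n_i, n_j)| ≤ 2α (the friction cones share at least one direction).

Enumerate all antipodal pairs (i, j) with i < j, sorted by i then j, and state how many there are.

α = atan 0.4 = 21.80°;  2α = 43.60°
n_0 = (+0.8219, -0.5696)
n_1 = (+0.3442, +0.9389)
n_2 = (-0.3391, +0.9407)
n_3 = (-0.9791, -0.2036)
  (0,1): δ = 75.41°  ·
  (0,2): δ = 35.46°  ✓
  (0,3): δ = 46.47°  ·
  (1,2): δ = 140.05°  ·
  (1,3): δ = 58.12°  ·
  (2,3): δ = 98.08°  ·
antipodal pairs: 1

count = 1; pairs: (0,2)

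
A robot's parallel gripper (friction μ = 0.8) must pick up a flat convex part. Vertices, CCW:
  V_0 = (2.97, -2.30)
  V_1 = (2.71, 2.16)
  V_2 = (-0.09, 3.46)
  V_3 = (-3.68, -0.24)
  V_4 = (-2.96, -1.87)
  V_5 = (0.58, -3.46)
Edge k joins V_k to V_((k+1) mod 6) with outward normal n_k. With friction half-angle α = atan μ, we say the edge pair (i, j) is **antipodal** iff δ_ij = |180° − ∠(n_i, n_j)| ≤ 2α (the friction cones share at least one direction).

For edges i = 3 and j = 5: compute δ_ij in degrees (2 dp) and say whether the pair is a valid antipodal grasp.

δ = 87.94°, invalid

α = atan 0.8 = 38.66°;  2α = 77.32°
edge 3: e_3 = (+0.72, -1.63);  n_3 = (-0.9147, -0.4041)
edge 5: e_5 = (+2.39, +1.16);  n_5 = (+0.4366, -0.8996)
∠(n_3, n_5) = 92.06°
δ = |180° − 92.06°| = 87.94°
87.94° > 2α = 77.32°  →  invalid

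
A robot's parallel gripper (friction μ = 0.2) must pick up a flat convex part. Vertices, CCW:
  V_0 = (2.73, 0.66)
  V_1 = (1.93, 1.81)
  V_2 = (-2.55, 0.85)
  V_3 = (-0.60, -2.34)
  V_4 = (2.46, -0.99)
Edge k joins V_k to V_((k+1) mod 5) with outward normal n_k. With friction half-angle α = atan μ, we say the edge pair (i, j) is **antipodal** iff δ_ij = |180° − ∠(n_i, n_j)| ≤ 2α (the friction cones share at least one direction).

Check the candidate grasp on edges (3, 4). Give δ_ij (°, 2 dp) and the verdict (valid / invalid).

δ = 123.10°, invalid

α = atan 0.2 = 11.31°;  2α = 22.62°
edge 3: e_3 = (+3.06, +1.35);  n_3 = (+0.4036, -0.9149)
edge 4: e_4 = (+0.27, +1.65);  n_4 = (+0.9869, -0.1615)
∠(n_3, n_4) = 56.90°
δ = |180° − 56.90°| = 123.10°
123.10° > 2α = 22.62°  →  invalid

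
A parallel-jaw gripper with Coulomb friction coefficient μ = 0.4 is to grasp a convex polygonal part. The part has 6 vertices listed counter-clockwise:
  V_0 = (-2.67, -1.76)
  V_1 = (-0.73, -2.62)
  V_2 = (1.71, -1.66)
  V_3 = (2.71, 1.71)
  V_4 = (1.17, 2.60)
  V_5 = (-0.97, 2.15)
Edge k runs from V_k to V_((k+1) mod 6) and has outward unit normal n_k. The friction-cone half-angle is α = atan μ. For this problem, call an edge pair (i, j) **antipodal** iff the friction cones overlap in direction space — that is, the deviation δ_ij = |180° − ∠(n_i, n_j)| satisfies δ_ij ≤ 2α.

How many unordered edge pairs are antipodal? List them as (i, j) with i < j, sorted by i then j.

count = 4; pairs: (0,3), (0,4), (1,4), (2,5)

α = atan 0.4 = 21.80°;  2α = 43.60°
n_0 = (-0.4053, -0.9142)
n_1 = (+0.3661, -0.9306)
n_2 = (+0.9587, -0.2845)
n_3 = (+0.5004, +0.8658)
n_4 = (-0.2058, +0.9786)
n_5 = (-0.9171, +0.3987)
  (0,1): δ = 134.62°  ·
  (0,2): δ = 82.62°  ·
  (0,3): δ = 6.12°  ✓
  (0,4): δ = 35.78°  ✓
  (0,5): δ = 90.41°  ·
  (1,2): δ = 128.00°  ·
  (1,3): δ = 51.50°  ·
  (1,4): δ = 9.60°  ✓
  (1,5): δ = 45.02°  ·
  (2,3): δ = 103.50°  ·
  (2,4): δ = 61.60°  ·
  (2,5): δ = 6.97°  ✓
  (3,4): δ = 138.10°  ·
  (3,5): δ = 83.47°  ·
  (4,5): δ = 125.37°  ·
antipodal pairs: 4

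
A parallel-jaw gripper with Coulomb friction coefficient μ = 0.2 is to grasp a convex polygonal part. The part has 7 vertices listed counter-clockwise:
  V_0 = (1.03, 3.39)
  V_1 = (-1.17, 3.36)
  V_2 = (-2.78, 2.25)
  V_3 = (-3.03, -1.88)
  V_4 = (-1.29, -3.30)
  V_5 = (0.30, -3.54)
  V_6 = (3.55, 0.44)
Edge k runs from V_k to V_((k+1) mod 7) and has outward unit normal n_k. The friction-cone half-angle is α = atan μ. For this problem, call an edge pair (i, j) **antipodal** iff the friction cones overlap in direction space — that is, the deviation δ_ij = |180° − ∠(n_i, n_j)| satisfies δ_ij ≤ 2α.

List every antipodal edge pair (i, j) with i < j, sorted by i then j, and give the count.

count = 3; pairs: (0,4), (1,5), (3,6)

α = atan 0.2 = 11.31°;  2α = 22.62°
n_0 = (-0.0136, +0.9999)
n_1 = (-0.5676, +0.8233)
n_2 = (-0.9982, +0.0604)
n_3 = (-0.6323, -0.7748)
n_4 = (-0.1493, -0.9888)
n_5 = (+0.7746, -0.6325)
n_6 = (+0.7603, +0.6495)
  (0,1): δ = 146.20°  ·
  (0,2): δ = 94.25°  ·
  (0,3): δ = 40.00°  ·
  (0,4): δ = 9.36°  ✓
  (0,5): δ = 49.98°  ·
  (0,6): δ = 129.72°  ·
  (1,2): δ = 128.05°  ·
  (1,3): δ = 73.80°  ·
  (1,4): δ = 43.17°  ·
  (1,5): δ = 16.18°  ✓
  (1,6): δ = 95.92°  ·
  (2,3): δ = 125.75°  ·
  (2,4): δ = 95.12°  ·
  (2,5): δ = 35.77°  ·
  (2,6): δ = 43.97°  ·
  (3,4): δ = 149.37°  ·
  (3,5): δ = 90.02°  ·
  (3,6): δ = 10.28°  ✓
  (4,5): δ = 120.65°  ·
  (4,6): δ = 40.91°  ·
  (5,6): δ = 100.26°  ·
antipodal pairs: 3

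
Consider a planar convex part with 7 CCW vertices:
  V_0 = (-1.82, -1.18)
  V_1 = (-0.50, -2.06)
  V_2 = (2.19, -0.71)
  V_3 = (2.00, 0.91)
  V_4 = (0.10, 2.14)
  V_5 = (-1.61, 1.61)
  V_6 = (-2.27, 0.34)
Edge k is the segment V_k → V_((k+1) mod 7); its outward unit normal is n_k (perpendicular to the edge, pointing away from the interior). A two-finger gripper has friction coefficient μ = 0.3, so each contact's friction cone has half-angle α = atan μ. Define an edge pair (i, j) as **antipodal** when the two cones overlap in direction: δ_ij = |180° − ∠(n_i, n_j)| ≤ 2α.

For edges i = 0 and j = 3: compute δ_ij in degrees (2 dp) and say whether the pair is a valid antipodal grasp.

α = atan 0.3 = 16.70°;  2α = 33.40°
edge 0: e_0 = (+1.32, -0.88);  n_0 = (-0.5547, -0.8321)
edge 3: e_3 = (-1.90, +1.23);  n_3 = (+0.5434, +0.8395)
∠(n_0, n_3) = 179.23°
δ = |180° − 179.23°| = 0.77°
0.77° ≤ 2α = 33.40°  →  valid

δ = 0.77°, valid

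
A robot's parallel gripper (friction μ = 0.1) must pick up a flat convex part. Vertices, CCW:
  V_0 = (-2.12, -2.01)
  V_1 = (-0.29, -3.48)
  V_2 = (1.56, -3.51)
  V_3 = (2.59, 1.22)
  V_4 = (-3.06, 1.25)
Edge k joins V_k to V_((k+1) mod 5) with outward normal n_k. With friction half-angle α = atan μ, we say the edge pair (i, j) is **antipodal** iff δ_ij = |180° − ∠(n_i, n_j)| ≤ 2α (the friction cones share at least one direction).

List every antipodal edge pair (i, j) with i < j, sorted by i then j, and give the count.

count = 1; pairs: (1,3)

α = atan 0.1 = 5.71°;  2α = 11.42°
n_0 = (-0.6263, -0.7796)
n_1 = (-0.0162, -0.9999)
n_2 = (+0.9771, -0.2128)
n_3 = (+0.0053, +1.0000)
n_4 = (-0.9609, -0.2771)
  (0,1): δ = 142.15°  ·
  (0,2): δ = 63.51°  ·
  (0,3): δ = 38.47°  ·
  (0,4): δ = 144.86°  ·
  (1,2): δ = 101.36°  ·
  (1,3): δ = 0.62°  ✓
  (1,4): δ = 107.01°  ·
  (2,3): δ = 78.02°  ·
  (2,4): δ = 28.37°  ·
  (3,4): δ = 73.61°  ·
antipodal pairs: 1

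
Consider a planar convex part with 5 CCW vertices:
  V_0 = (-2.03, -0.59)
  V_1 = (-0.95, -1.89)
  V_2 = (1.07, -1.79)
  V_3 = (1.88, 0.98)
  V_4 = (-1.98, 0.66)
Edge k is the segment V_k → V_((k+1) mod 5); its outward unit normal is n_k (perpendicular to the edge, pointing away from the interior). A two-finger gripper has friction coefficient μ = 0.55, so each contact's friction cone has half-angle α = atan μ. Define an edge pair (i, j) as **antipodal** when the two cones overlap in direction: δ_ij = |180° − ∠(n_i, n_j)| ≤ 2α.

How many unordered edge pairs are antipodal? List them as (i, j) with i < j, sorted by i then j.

count = 4; pairs: (0,2), (0,3), (1,3), (2,4)

α = atan 0.55 = 28.81°;  2α = 57.62°
n_0 = (-0.7692, -0.6390)
n_1 = (+0.0494, -0.9988)
n_2 = (+0.9598, -0.2807)
n_3 = (-0.0826, +0.9966)
n_4 = (-0.9992, +0.0400)
  (0,1): δ = 126.88°  ·
  (0,2): δ = 56.02°  ✓
  (0,3): δ = 55.02°  ✓
  (0,4): δ = 137.99°  ·
  (1,2): δ = 109.13°  ·
  (1,3): δ = 1.90°  ✓
  (1,4): δ = 84.88°  ·
  (2,3): δ = 68.96°  ·
  (2,4): δ = 14.01°  ✓
  (3,4): δ = 97.03°  ·
antipodal pairs: 4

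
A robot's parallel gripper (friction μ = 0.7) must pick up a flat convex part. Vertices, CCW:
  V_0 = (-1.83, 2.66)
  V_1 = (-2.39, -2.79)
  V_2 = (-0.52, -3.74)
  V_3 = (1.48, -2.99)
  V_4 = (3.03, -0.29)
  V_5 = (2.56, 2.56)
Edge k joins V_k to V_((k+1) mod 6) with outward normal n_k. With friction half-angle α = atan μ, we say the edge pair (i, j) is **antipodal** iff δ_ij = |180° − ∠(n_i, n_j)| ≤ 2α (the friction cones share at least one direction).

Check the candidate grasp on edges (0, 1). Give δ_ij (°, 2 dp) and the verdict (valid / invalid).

δ = 111.06°, invalid

α = atan 0.7 = 34.99°;  2α = 69.98°
edge 0: e_0 = (-0.56, -5.45);  n_0 = (-0.9948, +0.1022)
edge 1: e_1 = (+1.87, -0.95);  n_1 = (-0.4529, -0.8915)
∠(n_0, n_1) = 68.94°
δ = |180° − 68.94°| = 111.06°
111.06° > 2α = 69.98°  →  invalid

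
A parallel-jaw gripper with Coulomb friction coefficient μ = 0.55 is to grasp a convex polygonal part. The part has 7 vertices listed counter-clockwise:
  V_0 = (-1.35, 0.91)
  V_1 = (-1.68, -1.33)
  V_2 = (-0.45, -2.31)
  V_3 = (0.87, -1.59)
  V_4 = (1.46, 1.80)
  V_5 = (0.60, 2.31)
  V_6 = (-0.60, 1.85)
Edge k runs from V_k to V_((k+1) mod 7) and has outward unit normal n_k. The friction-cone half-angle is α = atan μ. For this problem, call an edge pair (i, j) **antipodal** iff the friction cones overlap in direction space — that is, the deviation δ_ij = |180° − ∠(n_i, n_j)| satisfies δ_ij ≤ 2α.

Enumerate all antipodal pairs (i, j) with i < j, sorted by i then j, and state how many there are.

α = atan 0.55 = 28.81°;  2α = 57.62°
n_0 = (-0.9893, +0.1457)
n_1 = (-0.6231, -0.7821)
n_2 = (+0.4789, -0.8779)
n_3 = (+0.9852, -0.1715)
n_4 = (+0.5101, +0.8601)
n_5 = (-0.3579, +0.9337)
n_6 = (-0.7817, +0.6237)
  (0,1): δ = 120.17°  ·
  (0,2): δ = 53.01°  ✓
  (0,3): δ = 1.49°  ✓
  (0,4): δ = 67.71°  ·
  (0,5): δ = 119.35°  ·
  (0,6): δ = 149.80°  ·
  (1,2): δ = 112.84°  ·
  (1,3): δ = 61.33°  ·
  (1,4): δ = 7.88°  ✓
  (1,5): δ = 59.52°  ·
  (1,6): δ = 89.96°  ·
  (2,3): δ = 128.48°  ·
  (2,4): δ = 59.28°  ·
  (2,5): δ = 7.64°  ✓
  (2,6): δ = 22.80°  ✓
  (3,4): δ = 110.80°  ·
  (3,5): δ = 59.15°  ·
  (3,6): δ = 28.71°  ✓
  (4,5): δ = 128.36°  ·
  (4,6): δ = 97.92°  ·
  (5,6): δ = 149.56°  ·
antipodal pairs: 6

count = 6; pairs: (0,2), (0,3), (1,4), (2,5), (2,6), (3,6)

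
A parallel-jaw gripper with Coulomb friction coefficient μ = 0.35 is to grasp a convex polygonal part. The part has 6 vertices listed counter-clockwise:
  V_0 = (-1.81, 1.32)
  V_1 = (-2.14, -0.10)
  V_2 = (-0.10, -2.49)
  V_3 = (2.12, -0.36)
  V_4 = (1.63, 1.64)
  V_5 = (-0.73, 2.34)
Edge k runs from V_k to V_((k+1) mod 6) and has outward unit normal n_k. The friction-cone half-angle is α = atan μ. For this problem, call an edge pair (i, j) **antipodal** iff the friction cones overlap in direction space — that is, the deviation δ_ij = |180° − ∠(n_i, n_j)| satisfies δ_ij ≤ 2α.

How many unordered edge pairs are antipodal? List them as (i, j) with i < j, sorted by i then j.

α = atan 0.35 = 19.29°;  2α = 38.58°
n_0 = (-0.9740, +0.2264)
n_1 = (-0.7606, -0.6492)
n_2 = (+0.6923, -0.7216)
n_3 = (+0.9713, +0.2380)
n_4 = (+0.2844, +0.9587)
n_5 = (-0.6866, +0.7270)
  (0,1): δ = 126.43°  ·
  (0,2): δ = 33.10°  ✓
  (0,3): δ = 26.85°  ✓
  (0,4): δ = 86.56°  ·
  (0,5): δ = 146.45°  ·
  (1,2): δ = 86.67°  ·
  (1,3): δ = 26.72°  ✓
  (1,4): δ = 33.00°  ✓
  (1,5): δ = 92.88°  ·
  (2,3): δ = 120.05°  ·
  (2,4): δ = 60.34°  ·
  (2,5): δ = 0.45°  ✓
  (3,4): δ = 120.29°  ·
  (3,5): δ = 60.40°  ·
  (4,5): δ = 120.12°  ·
antipodal pairs: 5

count = 5; pairs: (0,2), (0,3), (1,3), (1,4), (2,5)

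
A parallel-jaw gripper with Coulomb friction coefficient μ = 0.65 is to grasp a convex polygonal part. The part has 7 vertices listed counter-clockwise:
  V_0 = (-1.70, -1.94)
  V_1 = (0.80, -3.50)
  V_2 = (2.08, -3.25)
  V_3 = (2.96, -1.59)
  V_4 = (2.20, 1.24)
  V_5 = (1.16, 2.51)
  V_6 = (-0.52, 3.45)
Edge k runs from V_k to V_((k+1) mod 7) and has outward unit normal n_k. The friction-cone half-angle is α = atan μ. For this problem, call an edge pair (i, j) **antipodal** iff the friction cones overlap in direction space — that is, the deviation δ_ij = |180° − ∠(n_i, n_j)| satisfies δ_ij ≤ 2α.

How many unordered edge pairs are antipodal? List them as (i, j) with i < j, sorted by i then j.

α = atan 0.65 = 33.02°;  2α = 66.05°
n_0 = (-0.5294, -0.8484)
n_1 = (+0.1917, -0.9815)
n_2 = (+0.8835, -0.4684)
n_3 = (+0.9658, +0.2594)
n_4 = (+0.7737, +0.6336)
n_5 = (+0.4883, +0.8727)
n_6 = (-0.9769, +0.2139)
  (0,1): δ = 136.98°  ·
  (0,2): δ = 85.96°  ·
  (0,3): δ = 43.00°  ✓
  (0,4): δ = 18.72°  ✓
  (0,5): δ = 2.74°  ✓
  (0,6): δ = 109.62°  ·
  (1,2): δ = 128.98°  ·
  (1,3): δ = 86.02°  ·
  (1,4): δ = 61.74°  ✓
  (1,5): δ = 40.28°  ✓
  (1,6): δ = 66.60°  ·
  (2,3): δ = 137.04°  ·
  (2,4): δ = 112.76°  ·
  (2,5): δ = 91.30°  ·
  (2,6): δ = 15.58°  ✓
  (3,4): δ = 155.72°  ·
  (3,5): δ = 134.26°  ·
  (3,6): δ = 27.38°  ✓
  (4,5): δ = 158.54°  ·
  (4,6): δ = 51.66°  ✓
  (5,6): δ = 73.12°  ·
antipodal pairs: 8

count = 8; pairs: (0,3), (0,4), (0,5), (1,4), (1,5), (2,6), (3,6), (4,6)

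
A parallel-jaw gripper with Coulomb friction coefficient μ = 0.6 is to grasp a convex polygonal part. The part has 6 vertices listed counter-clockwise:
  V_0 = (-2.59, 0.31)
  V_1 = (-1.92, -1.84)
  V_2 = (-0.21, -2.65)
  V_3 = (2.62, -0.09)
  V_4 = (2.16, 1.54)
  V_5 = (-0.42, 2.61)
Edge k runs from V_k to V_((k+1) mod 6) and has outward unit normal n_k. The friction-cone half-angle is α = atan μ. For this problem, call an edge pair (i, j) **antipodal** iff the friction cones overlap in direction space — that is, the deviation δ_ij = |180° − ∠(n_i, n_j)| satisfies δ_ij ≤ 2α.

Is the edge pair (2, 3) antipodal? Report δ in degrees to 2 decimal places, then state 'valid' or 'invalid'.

α = atan 0.6 = 30.96°;  2α = 61.93°
edge 2: e_2 = (+2.83, +2.56);  n_2 = (+0.6708, -0.7416)
edge 3: e_3 = (-0.46, +1.63);  n_3 = (+0.9624, +0.2716)
∠(n_2, n_3) = 63.63°
δ = |180° − 63.63°| = 116.37°
116.37° > 2α = 61.93°  →  invalid

δ = 116.37°, invalid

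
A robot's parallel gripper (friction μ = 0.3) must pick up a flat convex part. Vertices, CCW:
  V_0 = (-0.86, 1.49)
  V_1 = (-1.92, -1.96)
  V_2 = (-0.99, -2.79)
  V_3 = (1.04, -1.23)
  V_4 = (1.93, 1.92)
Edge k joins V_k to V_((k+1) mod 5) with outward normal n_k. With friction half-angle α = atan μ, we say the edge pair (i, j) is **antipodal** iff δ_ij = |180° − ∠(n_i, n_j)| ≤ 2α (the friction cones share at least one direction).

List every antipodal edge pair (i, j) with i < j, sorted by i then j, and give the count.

count = 2; pairs: (0,3), (2,4)

α = atan 0.3 = 16.70°;  2α = 33.40°
n_0 = (-0.9559, +0.2937)
n_1 = (-0.6659, -0.7461)
n_2 = (+0.6093, -0.7929)
n_3 = (+0.9623, -0.2719)
n_4 = (-0.1523, +0.9883)
  (0,1): δ = 114.67°  ·
  (0,2): δ = 35.38°  ·
  (0,3): δ = 1.30°  ✓
  (0,4): δ = 115.84°  ·
  (1,2): δ = 100.71°  ·
  (1,3): δ = 64.03°  ·
  (1,4): δ = 50.51°  ·
  (2,3): δ = 143.32°  ·
  (2,4): δ = 28.78°  ✓
  (3,4): δ = 65.46°  ·
antipodal pairs: 2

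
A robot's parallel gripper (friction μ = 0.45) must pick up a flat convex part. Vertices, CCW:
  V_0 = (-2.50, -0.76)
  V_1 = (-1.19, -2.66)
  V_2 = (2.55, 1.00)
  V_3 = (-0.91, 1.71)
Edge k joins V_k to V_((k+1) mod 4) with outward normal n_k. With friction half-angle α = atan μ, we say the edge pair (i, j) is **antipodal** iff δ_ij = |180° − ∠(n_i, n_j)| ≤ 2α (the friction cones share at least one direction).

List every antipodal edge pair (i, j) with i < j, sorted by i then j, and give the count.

α = atan 0.45 = 24.23°;  2α = 48.46°
n_0 = (-0.8233, -0.5676)
n_1 = (+0.6994, -0.7147)
n_2 = (+0.2010, +0.9796)
n_3 = (-0.8408, +0.5413)
  (0,1): δ = 80.20°  ·
  (0,2): δ = 43.82°  ✓
  (0,3): δ = 112.64°  ·
  (1,2): δ = 55.98°  ·
  (1,3): δ = 12.85°  ✓
  (2,3): δ = 111.17°  ·
antipodal pairs: 2

count = 2; pairs: (0,2), (1,3)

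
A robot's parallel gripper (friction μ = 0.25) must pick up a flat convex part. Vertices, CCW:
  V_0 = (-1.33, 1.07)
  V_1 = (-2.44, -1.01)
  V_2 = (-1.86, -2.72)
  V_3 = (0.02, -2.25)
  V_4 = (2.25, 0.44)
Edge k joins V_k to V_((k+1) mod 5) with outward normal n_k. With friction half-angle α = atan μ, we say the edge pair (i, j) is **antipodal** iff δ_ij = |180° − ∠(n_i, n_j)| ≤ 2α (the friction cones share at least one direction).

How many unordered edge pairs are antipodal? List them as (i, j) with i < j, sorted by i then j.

α = atan 0.25 = 14.04°;  2α = 28.07°
n_0 = (-0.8822, +0.4708)
n_1 = (-0.9470, -0.3212)
n_2 = (+0.2425, -0.9701)
n_3 = (+0.7699, -0.6382)
n_4 = (+0.1733, +0.9849)
  (0,1): δ = 133.18°  ·
  (0,2): δ = 47.88°  ·
  (0,3): δ = 11.57°  ✓
  (0,4): δ = 108.11°  ·
  (1,2): δ = 94.70°  ·
  (1,3): δ = 58.39°  ·
  (1,4): δ = 61.28°  ·
  (2,3): δ = 143.69°  ·
  (2,4): δ = 24.02°  ✓
  (3,4): δ = 60.32°  ·
antipodal pairs: 2

count = 2; pairs: (0,3), (2,4)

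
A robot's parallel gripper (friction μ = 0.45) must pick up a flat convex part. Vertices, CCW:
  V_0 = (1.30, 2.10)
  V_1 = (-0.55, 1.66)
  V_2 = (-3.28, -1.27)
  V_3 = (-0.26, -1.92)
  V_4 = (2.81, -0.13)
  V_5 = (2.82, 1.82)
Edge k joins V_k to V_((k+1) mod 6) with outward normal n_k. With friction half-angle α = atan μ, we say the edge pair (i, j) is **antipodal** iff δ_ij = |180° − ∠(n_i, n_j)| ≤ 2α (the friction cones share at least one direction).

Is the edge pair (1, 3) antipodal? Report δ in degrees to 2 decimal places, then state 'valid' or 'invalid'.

α = atan 0.45 = 24.23°;  2α = 48.46°
edge 1: e_1 = (-2.73, -2.93);  n_1 = (-0.7316, +0.6817)
edge 3: e_3 = (+3.07, +1.79);  n_3 = (+0.5037, -0.8639)
∠(n_1, n_3) = 163.22°
δ = |180° − 163.22°| = 16.78°
16.78° ≤ 2α = 48.46°  →  valid

δ = 16.78°, valid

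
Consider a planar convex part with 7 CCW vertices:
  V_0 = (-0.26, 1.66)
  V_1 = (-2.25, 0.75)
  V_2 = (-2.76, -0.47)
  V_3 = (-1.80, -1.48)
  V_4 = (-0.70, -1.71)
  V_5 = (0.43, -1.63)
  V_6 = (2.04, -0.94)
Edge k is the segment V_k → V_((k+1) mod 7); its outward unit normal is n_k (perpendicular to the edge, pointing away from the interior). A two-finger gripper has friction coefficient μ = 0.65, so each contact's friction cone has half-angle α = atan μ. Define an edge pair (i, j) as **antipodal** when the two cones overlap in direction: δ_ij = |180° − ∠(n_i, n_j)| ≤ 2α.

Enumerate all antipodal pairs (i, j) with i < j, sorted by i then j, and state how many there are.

α = atan 0.65 = 33.02°;  2α = 66.05°
n_0 = (-0.4159, +0.9094)
n_1 = (-0.9226, +0.3857)
n_2 = (-0.7248, -0.6889)
n_3 = (-0.2047, -0.9788)
n_4 = (+0.0706, -0.9975)
n_5 = (+0.3939, -0.9191)
n_6 = (+0.7490, +0.6626)
  (0,1): δ = 137.26°  ·
  (0,2): δ = 71.03°  ·
  (0,3): δ = 36.38°  ✓
  (0,4): δ = 20.52°  ✓
  (0,5): δ = 1.38°  ✓
  (0,6): δ = 106.92°  ·
  (1,2): δ = 113.77°  ·
  (1,3): δ = 79.12°  ·
  (1,4): δ = 63.26°  ✓
  (1,5): δ = 44.11°  ✓
  (1,6): δ = 64.18°  ✓
  (2,3): δ = 145.36°  ·
  (2,4): δ = 129.50°  ·
  (2,5): δ = 110.35°  ·
  (2,6): δ = 2.05°  ✓
  (3,4): δ = 164.14°  ·
  (3,5): δ = 144.99°  ·
  (3,6): δ = 36.69°  ✓
  (4,5): δ = 160.85°  ·
  (4,6): δ = 52.55°  ✓
  (5,6): δ = 71.70°  ·
antipodal pairs: 9

count = 9; pairs: (0,3), (0,4), (0,5), (1,4), (1,5), (1,6), (2,6), (3,6), (4,6)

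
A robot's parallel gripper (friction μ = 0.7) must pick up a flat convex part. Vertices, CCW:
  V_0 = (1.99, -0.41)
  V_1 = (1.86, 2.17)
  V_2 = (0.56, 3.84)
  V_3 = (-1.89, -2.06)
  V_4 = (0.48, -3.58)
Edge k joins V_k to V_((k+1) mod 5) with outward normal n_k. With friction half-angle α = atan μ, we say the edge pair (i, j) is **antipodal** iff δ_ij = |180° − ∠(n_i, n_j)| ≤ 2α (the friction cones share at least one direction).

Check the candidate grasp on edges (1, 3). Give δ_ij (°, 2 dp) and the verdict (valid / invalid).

α = atan 0.7 = 34.99°;  2α = 69.98°
edge 1: e_1 = (-1.30, +1.67);  n_1 = (+0.7891, +0.6143)
edge 3: e_3 = (+2.37, -1.52);  n_3 = (-0.5399, -0.8418)
∠(n_1, n_3) = 160.57°
δ = |180° − 160.57°| = 19.43°
19.43° ≤ 2α = 69.98°  →  valid

δ = 19.43°, valid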